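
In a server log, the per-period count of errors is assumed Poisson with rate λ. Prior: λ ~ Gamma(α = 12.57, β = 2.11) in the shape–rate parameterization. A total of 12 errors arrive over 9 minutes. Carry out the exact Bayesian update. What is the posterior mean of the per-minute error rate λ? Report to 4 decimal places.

With a Gamma(shape α, rate β) prior, the Poisson likelihood is conjugate: the posterior is Gamma(α + ΣXᵢ, β + n).
Posterior: Gamma(α+S, β+n) = Gamma(12.57+12, 2.11+9) = Gamma(24.57, 11.11).
Posterior mean = α/β = 24.57/11.11 = 2.2115.

2.2115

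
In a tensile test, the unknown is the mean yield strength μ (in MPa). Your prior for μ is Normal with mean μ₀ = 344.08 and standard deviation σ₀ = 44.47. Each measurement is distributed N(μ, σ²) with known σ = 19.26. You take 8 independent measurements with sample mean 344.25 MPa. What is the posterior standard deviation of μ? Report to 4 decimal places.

6.7310

For Normal data with known variance σ², a Normal(μ₀, σ₀²) prior on μ is conjugate. Posterior precision = 1/σ₀² + n/σ²; posterior mean is the precision-weighted average of μ₀ and x̄.
σ₀² = 44.47² = 1977.5809, σ² = 19.26² = 370.9476; σ² + n·σ₀² = 370.9476 + 8·1977.5809 = 16191.5948.
Posterior precision = 1/σ₀² + n/σ² = 1/1977.5809 + 8/370.9476 = (σ² + n·σ₀²)/(σ₀²σ²) = 16191.5948/(1977.5809·370.9476); posterior variance σₙ² = σ₀²σ²/(σ² + n·σ₀²) = 1977.5809·370.9476/16191.5948 = 45.306154.
Posterior SD = √σₙ² = √(1977.5809·370.9476/16191.5948) = 6.7310.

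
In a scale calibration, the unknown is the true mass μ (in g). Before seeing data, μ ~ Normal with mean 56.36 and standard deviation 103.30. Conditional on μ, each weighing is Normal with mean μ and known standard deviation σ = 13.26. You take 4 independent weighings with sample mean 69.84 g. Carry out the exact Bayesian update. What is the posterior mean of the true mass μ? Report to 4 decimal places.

69.7847

For Normal data with known variance σ², a Normal(μ₀, σ₀²) prior on μ is conjugate. Posterior precision = 1/σ₀² + n/σ²; posterior mean is the precision-weighted average of μ₀ and x̄.
n·x̄ = 4·69.84 = 279.36.
σ₀² = 103.30² = 10670.89, σ² = 13.26² = 175.8276; σ² + n·σ₀² = 175.8276 + 4·10670.89 = 42859.3876.
Posterior mean = (μ₀/σ₀² + n·x̄/σ²)/(1/σ₀² + n/σ²) = (σ²·μ₀ + σ₀²·n·x̄)/(σ² + n·σ₀²) = (175.8276·56.36 + 10670.89·279.36)/42859.3876 = 2990929.473936/42859.3876 = 69.7847.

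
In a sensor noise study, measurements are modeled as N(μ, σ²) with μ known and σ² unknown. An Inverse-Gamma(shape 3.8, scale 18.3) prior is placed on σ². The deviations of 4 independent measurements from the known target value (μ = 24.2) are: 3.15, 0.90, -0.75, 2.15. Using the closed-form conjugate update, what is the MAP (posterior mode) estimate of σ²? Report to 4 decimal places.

3.8616

With known mean μ and an Inverse-Gamma(α, β) prior on σ², the Normal likelihood is conjugate: posterior is Inv-Gamma(α + n/2, β + Σ(xᵢ−μ)²/2).
Σ(xᵢ−μ)² = (3.15)² + (0.90)² + (-0.75)² + (2.15)² = 15.9175.
Posterior: Inv-Gamma(3.8 + 4/2, 18.3 + 15.9175/2) = Inv-Gamma(5.80, 26.25875).
Mode = β/(α+1) = 26.25875/6.80 = 3.8616.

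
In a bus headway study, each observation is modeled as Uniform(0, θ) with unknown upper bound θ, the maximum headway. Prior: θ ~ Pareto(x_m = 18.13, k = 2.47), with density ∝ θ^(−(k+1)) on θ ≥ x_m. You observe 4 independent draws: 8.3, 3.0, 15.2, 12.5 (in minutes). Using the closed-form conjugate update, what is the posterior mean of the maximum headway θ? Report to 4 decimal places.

21.4444

A Pareto(scale x_m, shape k) prior on the upper bound θ of Uniform(0, θ) is conjugate: posterior is Pareto(max(x_m, max xᵢ), k + n).
Sample maximum = 15.2; prior scale x_m = 18.13 → posterior scale = max = 18.13.
Posterior shape = 2.47 + 4 = 6.47.
E[θ|data] = k·x_m/(k−1) = 6.47·18.13/5.47 = 21.4444.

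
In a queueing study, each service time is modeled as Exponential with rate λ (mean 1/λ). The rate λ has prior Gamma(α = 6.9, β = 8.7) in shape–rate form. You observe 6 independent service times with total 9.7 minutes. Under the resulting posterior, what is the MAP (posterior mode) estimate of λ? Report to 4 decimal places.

0.6467

With a Gamma(shape α, rate β) prior on the exponential rate λ, the posterior after n observations with total T = Σxᵢ is Gamma(α+n, β+T).
Posterior: Gamma(6.9+6, 8.7+9.7) = Gamma(12.9, 18.4).
Mode = (α−1)/β = 0.6467.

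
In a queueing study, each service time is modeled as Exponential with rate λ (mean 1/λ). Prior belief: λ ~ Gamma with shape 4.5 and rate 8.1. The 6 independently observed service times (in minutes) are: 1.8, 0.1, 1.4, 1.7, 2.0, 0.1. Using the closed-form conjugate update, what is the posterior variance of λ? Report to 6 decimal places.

0.045447

With a Gamma(shape α, rate β) prior on the exponential rate λ, the posterior after n observations with total T = Σxᵢ is Gamma(α+n, β+T).
Sum of observations T = 7.1 minutes; n = 6.
Posterior: Gamma(4.5+6, 8.1+7.1) = Gamma(10.5, 15.2).
Var = α/β² = 0.045447.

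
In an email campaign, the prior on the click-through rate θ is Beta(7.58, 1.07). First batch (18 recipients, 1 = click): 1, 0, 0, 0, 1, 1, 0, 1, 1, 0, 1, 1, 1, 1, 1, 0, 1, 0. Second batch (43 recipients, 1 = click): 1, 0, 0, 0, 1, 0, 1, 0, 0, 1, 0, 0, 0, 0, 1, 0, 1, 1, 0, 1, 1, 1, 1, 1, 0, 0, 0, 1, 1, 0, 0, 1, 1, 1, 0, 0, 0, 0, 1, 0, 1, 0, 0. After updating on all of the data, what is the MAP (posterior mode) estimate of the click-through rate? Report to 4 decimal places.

The Beta prior is conjugate to a Binomial/Bernoulli likelihood; the update adds successes to α and failures to β.
After batch 1: Beta(7.58+11, 1.07+7) = Beta(18.58, 8.07).
After batch 2: Beta(18.58+19, 8.07+24) = Beta(37.58, 32.07).
Mode of Beta(a,b) for a,b>1 is (a−1)/(a+b−2) = 36.58/67.65 = 0.5407.

0.5407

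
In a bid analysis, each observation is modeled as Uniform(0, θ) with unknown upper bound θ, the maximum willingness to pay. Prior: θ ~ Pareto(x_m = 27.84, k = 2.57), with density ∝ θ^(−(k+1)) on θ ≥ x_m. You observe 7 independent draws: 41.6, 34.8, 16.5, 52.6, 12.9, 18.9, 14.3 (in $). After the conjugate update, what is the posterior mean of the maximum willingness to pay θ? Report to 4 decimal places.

A Pareto(scale x_m, shape k) prior on the upper bound θ of Uniform(0, θ) is conjugate: posterior is Pareto(max(x_m, max xᵢ), k + n).
Sample maximum = 52.6; prior scale x_m = 27.84 → posterior scale = max = 52.60.
Posterior shape = 2.57 + 7 = 9.57.
E[θ|data] = k·x_m/(k−1) = 9.57·52.60/8.57 = 58.7377.

58.7377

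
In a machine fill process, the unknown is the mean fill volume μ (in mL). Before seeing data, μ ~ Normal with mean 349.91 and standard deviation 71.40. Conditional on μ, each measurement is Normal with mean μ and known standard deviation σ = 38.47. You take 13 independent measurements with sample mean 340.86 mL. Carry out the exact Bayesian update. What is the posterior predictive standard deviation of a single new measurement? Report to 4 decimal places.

For Normal data with known variance σ², a Normal(μ₀, σ₀²) prior on μ is conjugate. Posterior precision = 1/σ₀² + n/σ²; posterior mean is the precision-weighted average of μ₀ and x̄.
σ₀² = 71.40² = 5097.96, σ² = 38.47² = 1479.9409; σ² + n·σ₀² = 1479.9409 + 13·5097.96 = 67753.4209.
Posterior precision = 1/σ₀² + n/σ² = 1/5097.96 + 13/1479.9409 = (σ² + n·σ₀²)/(σ₀²σ²) = 67753.4209/(5097.96·1479.9409); posterior variance σₙ² = σ₀²σ²/(σ² + n·σ₀²) = 5097.96·1479.9409/67753.4209 = 111.354961.
Predictive variance for one new observation = σₙ² + σ² = 5097.96·1479.9409/67753.4209 + 1479.9409 = σ²·(σ₀² + 67753.4209)/67753.4209 = 1479.9409·72851.3809/67753.4209 = 1591.295861; SD = √(1479.9409·72851.3809/67753.4209) = 39.8910.

39.8910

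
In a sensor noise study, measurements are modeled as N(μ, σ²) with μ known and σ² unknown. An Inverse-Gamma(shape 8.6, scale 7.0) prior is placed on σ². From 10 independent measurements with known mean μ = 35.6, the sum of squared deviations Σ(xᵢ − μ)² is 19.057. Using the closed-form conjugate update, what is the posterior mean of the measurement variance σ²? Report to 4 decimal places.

1.3118

With known mean μ and an Inverse-Gamma(α, β) prior on σ², the Normal likelihood is conjugate: posterior is Inv-Gamma(α + n/2, β + Σ(xᵢ−μ)²/2).
Posterior: Inv-Gamma(8.6 + 10/2, 7.0 + 19.057/2) = Inv-Gamma(13.60, 16.5285).
E[σ²|data] = β/(α−1) = 16.5285/12.60 = 1.3118.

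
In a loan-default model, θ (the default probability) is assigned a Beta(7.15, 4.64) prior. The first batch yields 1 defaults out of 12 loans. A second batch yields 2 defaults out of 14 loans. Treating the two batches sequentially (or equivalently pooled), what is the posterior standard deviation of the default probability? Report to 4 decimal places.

The Beta prior is conjugate to a Binomial/Bernoulli likelihood; the update adds successes to α and failures to β.
After batch 1: Beta(7.15+1, 4.64+11) = Beta(8.15, 15.64).
After batch 2: Beta(8.15+2, 15.64+12) = Beta(10.15, 27.64).
Var = αβ/((α+β)²(α+β+1)) = 10.15·27.64/(37.79²·38.79) = 0.00506443; SD = √0.00506443 = 0.0712.

0.0712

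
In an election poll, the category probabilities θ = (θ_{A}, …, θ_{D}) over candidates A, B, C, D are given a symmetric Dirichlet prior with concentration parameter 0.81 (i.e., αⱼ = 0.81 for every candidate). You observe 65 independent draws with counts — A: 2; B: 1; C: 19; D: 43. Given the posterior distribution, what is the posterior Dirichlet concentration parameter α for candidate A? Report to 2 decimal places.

The Dirichlet prior is conjugate to the Multinomial likelihood: each posterior αⱼ = prior αⱼ + observed count nⱼ.
Posterior concentration: (2.81, 1.81, 19.81, 43.81), total = 68.24.
α_{A} = 0.81 + 2 = 2.81.

2.81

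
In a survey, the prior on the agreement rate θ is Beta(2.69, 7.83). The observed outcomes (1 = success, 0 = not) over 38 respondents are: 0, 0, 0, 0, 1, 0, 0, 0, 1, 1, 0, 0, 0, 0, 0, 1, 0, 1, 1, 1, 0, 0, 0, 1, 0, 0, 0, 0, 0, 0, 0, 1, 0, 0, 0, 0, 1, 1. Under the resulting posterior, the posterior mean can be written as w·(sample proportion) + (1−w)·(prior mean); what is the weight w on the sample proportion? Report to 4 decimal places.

The Beta prior is conjugate to a Binomial/Bernoulli likelihood; the update adds successes to α and failures to β.
Posterior mean = (α₀+k)/(α₀+β₀+n) = [n/(α₀+β₀+n)]·(k/n) + [(α₀+β₀)/(α₀+β₀+n)]·α₀/(α₀+β₀), so only n and the prior enter the weight.
The weight on the data is w = n/(α₀+β₀+n) = 38/(2.69+7.83+38) = 38/48.52 = 0.7832.

0.7832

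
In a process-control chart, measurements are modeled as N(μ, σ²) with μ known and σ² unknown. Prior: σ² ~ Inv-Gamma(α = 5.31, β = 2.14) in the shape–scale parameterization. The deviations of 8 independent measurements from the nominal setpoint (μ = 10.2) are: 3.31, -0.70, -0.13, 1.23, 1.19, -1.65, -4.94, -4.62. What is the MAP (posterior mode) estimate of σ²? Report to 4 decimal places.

With known mean μ and an Inverse-Gamma(α, β) prior on σ², the Normal likelihood is conjugate: posterior is Inv-Gamma(α + n/2, β + Σ(xᵢ−μ)²/2).
Σ(xᵢ−μ)² = (3.31)² + (-0.70)² + (-0.13)² + (1.23)² + (1.19)² + (-1.65)² + (-4.94)² + (-4.62)² = 62.8625.
Posterior: Inv-Gamma(5.31 + 8/2, 2.14 + 62.8625/2) = Inv-Gamma(9.31, 33.57125).
Mode = β/(α+1) = 33.57125/10.31 = 3.2562.

3.2562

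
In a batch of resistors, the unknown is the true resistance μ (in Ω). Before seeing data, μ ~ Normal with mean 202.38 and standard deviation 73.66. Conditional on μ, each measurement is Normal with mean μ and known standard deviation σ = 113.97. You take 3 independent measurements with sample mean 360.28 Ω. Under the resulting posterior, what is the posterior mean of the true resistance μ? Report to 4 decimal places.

For Normal data with known variance σ², a Normal(μ₀, σ₀²) prior on μ is conjugate. Posterior precision = 1/σ₀² + n/σ²; posterior mean is the precision-weighted average of μ₀ and x̄.
n·x̄ = 3·360.28 = 1080.84.
σ₀² = 73.66² = 5425.7956, σ² = 113.97² = 12989.1609; σ² + n·σ₀² = 12989.1609 + 3·5425.7956 = 29266.5477.
Posterior mean = (μ₀/σ₀² + n·x̄/σ²)/(1/σ₀² + n/σ²) = (σ²·μ₀ + σ₀²·n·x̄)/(σ² + n·σ₀²) = (12989.1609·202.38 + 5425.7956·1080.84)/29266.5477 = 8493163.299246/29266.5477 = 290.2004.

290.2004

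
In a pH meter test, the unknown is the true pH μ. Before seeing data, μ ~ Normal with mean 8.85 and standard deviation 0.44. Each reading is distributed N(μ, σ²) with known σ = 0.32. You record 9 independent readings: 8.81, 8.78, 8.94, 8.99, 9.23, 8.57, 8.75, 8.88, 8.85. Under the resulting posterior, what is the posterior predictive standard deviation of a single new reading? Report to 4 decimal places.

For Normal data with known variance σ², a Normal(μ₀, σ₀²) prior on μ is conjugate. Posterior precision = 1/σ₀² + n/σ²; posterior mean is the precision-weighted average of μ₀ and x̄.
σ₀² = 0.44² = 0.1936, σ² = 0.32² = 0.1024; σ² + n·σ₀² = 0.1024 + 9·0.1936 = 1.8448.
Posterior precision = 1/σ₀² + n/σ² = 1/0.1936 + 9/0.1024 = (σ² + n·σ₀²)/(σ₀²σ²) = 1.8448/(0.1936·0.1024); posterior variance σₙ² = σ₀²σ²/(σ² + n·σ₀²) = 0.1936·0.1024/1.8448 = 0.010746.
Predictive variance for one new observation = σₙ² + σ² = 0.1936·0.1024/1.8448 + 0.1024 = σ²·(σ₀² + 1.8448)/1.8448 = 0.1024·2.0384/1.8448 = 0.113146; SD = √(0.1024·2.0384/1.8448) = 0.3364.

0.3364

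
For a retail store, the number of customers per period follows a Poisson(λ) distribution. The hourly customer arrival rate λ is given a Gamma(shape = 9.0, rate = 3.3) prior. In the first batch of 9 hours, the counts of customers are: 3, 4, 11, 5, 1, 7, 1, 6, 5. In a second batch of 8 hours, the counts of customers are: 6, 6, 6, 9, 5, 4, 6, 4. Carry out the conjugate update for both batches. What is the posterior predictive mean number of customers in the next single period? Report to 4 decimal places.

With a Gamma(shape α, rate β) prior, the Poisson likelihood is conjugate: the posterior is Gamma(α + ΣXᵢ, β + n).
Batch 1: sum of counts S = 43 over n = 9 hours.
After batch 1: Gamma(α+S, β+n) = Gamma(9.0+43, 3.3+9) = Gamma(52.0, 12.3).
Batch 2: sum of counts S = 46 over n = 8 hours.
After batch 2: Gamma(α+S, β+n) = Gamma(52.0+46, 12.3+8) = Gamma(98.0, 20.3).
The predictive distribution for one future period is NegBinom with mean α/β = 4.8276.

4.8276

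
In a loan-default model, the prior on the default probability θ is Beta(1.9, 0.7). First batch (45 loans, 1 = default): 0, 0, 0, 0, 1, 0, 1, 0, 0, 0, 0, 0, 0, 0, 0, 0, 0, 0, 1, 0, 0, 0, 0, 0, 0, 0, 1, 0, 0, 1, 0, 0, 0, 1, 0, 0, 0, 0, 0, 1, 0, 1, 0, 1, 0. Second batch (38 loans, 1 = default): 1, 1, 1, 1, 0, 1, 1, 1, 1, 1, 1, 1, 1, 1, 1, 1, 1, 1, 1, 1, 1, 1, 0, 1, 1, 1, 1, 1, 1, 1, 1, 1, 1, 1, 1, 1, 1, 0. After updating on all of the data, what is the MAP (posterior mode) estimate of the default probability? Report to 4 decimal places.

0.5371

The Beta prior is conjugate to a Binomial/Bernoulli likelihood; the update adds successes to α and failures to β.
After batch 1: Beta(1.9+9, 0.7+36) = Beta(10.9, 36.7).
After batch 2: Beta(10.9+35, 36.7+3) = Beta(45.9, 39.7).
Mode of Beta(a,b) for a,b>1 is (a−1)/(a+b−2) = 44.9/83.6 = 0.5371.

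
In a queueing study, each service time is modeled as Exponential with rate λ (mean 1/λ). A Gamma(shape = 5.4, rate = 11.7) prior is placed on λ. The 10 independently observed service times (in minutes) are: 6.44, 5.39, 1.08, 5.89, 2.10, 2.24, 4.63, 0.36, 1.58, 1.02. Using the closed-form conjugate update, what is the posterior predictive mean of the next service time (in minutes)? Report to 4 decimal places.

With a Gamma(shape α, rate β) prior on the exponential rate λ, the posterior after n observations with total T = Σxᵢ is Gamma(α+n, β+T).
Sum of observations T = 30.73 minutes; n = 10.
Posterior: Gamma(5.4+10, 11.7+30.73) = Gamma(15.4, 42.43).
The predictive distribution for the next observation is Lomax; its mean is β/(α−1) = 42.43/14.4 = 2.9465.

2.9465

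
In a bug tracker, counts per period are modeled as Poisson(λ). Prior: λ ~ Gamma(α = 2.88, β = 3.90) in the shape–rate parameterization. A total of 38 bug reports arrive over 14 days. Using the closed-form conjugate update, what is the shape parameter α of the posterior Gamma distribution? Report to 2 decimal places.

With a Gamma(shape α, rate β) prior, the Poisson likelihood is conjugate: the posterior is Gamma(α + ΣXᵢ, β + n).
Posterior: Gamma(α+S, β+n) = Gamma(2.88+38, 3.90+14) = Gamma(40.88, 17.90).
Posterior α = 40.88.

40.88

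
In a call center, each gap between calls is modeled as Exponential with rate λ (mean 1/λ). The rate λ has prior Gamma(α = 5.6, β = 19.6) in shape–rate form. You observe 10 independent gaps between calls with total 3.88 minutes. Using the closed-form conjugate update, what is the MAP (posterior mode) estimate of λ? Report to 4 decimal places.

With a Gamma(shape α, rate β) prior on the exponential rate λ, the posterior after n observations with total T = Σxᵢ is Gamma(α+n, β+T).
Posterior: Gamma(5.6+10, 19.6+3.88) = Gamma(15.6, 23.48).
Mode = (α−1)/β = 0.6218.

0.6218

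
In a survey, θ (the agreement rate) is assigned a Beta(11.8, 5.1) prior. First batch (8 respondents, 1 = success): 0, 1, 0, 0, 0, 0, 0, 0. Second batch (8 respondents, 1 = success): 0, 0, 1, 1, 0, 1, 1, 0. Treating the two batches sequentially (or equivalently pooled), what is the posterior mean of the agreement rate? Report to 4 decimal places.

0.5106

The Beta prior is conjugate to a Binomial/Bernoulli likelihood; the update adds successes to α and failures to β.
After batch 1: Beta(11.8+1, 5.1+7) = Beta(12.8, 12.1).
After batch 2: Beta(12.8+4, 12.1+4) = Beta(16.8, 16.1).
Posterior mean = α/(α+β) = 16.8/32.9 = 0.5106.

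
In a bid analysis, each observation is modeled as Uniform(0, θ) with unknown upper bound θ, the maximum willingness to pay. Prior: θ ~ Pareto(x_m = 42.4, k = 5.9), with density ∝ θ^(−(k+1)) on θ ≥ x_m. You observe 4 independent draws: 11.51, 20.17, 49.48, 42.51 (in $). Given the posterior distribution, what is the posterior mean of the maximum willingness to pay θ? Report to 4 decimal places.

A Pareto(scale x_m, shape k) prior on the upper bound θ of Uniform(0, θ) is conjugate: posterior is Pareto(max(x_m, max xᵢ), k + n).
Sample maximum = 49.48; prior scale x_m = 42.4 → posterior scale = max = 49.48.
Posterior shape = 5.9 + 4 = 9.9.
E[θ|data] = k·x_m/(k−1) = 9.9·49.48/8.9 = 55.0396.

55.0396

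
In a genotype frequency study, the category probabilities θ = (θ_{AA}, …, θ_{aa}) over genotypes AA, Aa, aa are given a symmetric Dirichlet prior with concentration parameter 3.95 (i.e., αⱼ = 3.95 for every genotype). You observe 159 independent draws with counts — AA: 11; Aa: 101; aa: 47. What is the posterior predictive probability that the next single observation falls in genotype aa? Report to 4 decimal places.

0.2982

The Dirichlet prior is conjugate to the Multinomial likelihood: each posterior αⱼ = prior αⱼ + observed count nⱼ.
Posterior concentration: (14.95, 104.95, 50.95), total = 170.85.
P(next = aa | data) = α_{aa}/Σα = 0.2982.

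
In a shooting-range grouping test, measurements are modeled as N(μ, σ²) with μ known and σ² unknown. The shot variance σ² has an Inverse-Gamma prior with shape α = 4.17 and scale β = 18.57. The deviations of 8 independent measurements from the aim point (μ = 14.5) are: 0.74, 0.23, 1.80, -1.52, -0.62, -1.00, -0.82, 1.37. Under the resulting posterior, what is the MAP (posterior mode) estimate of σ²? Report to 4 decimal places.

With known mean μ and an Inverse-Gamma(α, β) prior on σ², the Normal likelihood is conjugate: posterior is Inv-Gamma(α + n/2, β + Σ(xᵢ−μ)²/2).
Σ(xᵢ−μ)² = (0.74)² + (0.23)² + (1.80)² + (-1.52)² + (-0.62)² + (-1.00)² + (-0.82)² + (1.37)² = 10.0846.
Posterior: Inv-Gamma(4.17 + 8/2, 18.57 + 10.0846/2) = Inv-Gamma(8.17, 23.61230).
Mode = β/(α+1) = 23.61230/9.17 = 2.5750.

2.5750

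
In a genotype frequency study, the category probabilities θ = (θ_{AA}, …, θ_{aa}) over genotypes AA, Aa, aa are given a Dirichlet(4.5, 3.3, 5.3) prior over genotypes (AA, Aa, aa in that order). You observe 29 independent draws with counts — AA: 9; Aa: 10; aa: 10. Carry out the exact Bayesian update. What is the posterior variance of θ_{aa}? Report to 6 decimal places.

0.005368

The Dirichlet prior is conjugate to the Multinomial likelihood: each posterior αⱼ = prior αⱼ + observed count nⱼ.
Posterior concentration: (13.5, 13.3, 15.3), total = 42.1.
Var[θ_j] = α_j(Σα−α_j)/((Σα)²(Σα+1)) = 15.3·26.8/(42.1²·43.1) = 0.005368.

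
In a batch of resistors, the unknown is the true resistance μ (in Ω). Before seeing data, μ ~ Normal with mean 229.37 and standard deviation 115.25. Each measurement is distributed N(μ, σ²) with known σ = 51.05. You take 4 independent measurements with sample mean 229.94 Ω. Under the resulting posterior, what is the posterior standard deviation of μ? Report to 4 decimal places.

For Normal data with known variance σ², a Normal(μ₀, σ₀²) prior on μ is conjugate. Posterior precision = 1/σ₀² + n/σ²; posterior mean is the precision-weighted average of μ₀ and x̄.
σ₀² = 115.25² = 13282.5625, σ² = 51.05² = 2606.1025; σ² + n·σ₀² = 2606.1025 + 4·13282.5625 = 55736.3525.
Posterior precision = 1/σ₀² + n/σ² = 1/13282.5625 + 4/2606.1025 = (σ² + n·σ₀²)/(σ₀²σ²) = 55736.3525/(13282.5625·2606.1025); posterior variance σₙ² = σ₀²σ²/(σ² + n·σ₀²) = 13282.5625·2606.1025/55736.3525 = 621.061799.
Posterior SD = √σₙ² = √(13282.5625·2606.1025/55736.3525) = 24.9211.

24.9211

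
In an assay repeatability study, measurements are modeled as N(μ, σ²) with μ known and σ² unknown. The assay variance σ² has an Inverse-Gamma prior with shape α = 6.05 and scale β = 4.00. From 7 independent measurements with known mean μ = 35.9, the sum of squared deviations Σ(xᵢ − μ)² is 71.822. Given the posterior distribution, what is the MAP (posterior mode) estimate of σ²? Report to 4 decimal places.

3.7830

With known mean μ and an Inverse-Gamma(α, β) prior on σ², the Normal likelihood is conjugate: posterior is Inv-Gamma(α + n/2, β + Σ(xᵢ−μ)²/2).
Posterior: Inv-Gamma(6.05 + 7/2, 4.00 + 71.822/2) = Inv-Gamma(9.55, 39.9110).
Mode = β/(α+1) = 39.9110/10.55 = 3.7830.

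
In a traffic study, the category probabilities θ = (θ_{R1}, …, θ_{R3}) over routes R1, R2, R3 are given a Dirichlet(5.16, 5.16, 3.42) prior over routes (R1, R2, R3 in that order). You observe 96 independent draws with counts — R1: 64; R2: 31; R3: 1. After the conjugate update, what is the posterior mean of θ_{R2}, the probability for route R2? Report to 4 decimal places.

0.3295

The Dirichlet prior is conjugate to the Multinomial likelihood: each posterior αⱼ = prior αⱼ + observed count nⱼ.
Posterior concentration: (69.16, 36.16, 4.42), total = 109.74.
E[θ_{R2}|data] = α_{R2}/Σα = 36.16/109.74 = 0.3295.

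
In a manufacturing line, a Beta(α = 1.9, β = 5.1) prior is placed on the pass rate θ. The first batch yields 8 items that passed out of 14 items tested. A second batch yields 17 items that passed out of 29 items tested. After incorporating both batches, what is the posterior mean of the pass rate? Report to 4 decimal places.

0.5380

The Beta prior is conjugate to a Binomial/Bernoulli likelihood; the update adds successes to α and failures to β.
After batch 1: Beta(1.9+8, 5.1+6) = Beta(9.9, 11.1).
After batch 2: Beta(9.9+17, 11.1+12) = Beta(26.9, 23.1).
Posterior mean = α/(α+β) = 26.9/50.0 = 0.5380.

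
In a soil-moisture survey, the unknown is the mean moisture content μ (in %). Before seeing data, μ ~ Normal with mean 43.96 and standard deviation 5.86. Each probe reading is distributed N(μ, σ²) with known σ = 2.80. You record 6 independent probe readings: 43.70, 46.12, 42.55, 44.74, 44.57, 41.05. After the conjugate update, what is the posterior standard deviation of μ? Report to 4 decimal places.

For Normal data with known variance σ², a Normal(μ₀, σ₀²) prior on μ is conjugate. Posterior precision = 1/σ₀² + n/σ²; posterior mean is the precision-weighted average of μ₀ and x̄.
σ₀² = 5.86² = 34.3396, σ² = 2.80² = 7.84; σ² + n·σ₀² = 7.84 + 6·34.3396 = 213.8776.
Posterior precision = 1/σ₀² + n/σ² = 1/34.3396 + 6/7.84 = (σ² + n·σ₀²)/(σ₀²σ²) = 213.8776/(34.3396·7.84); posterior variance σₙ² = σ₀²σ²/(σ² + n·σ₀²) = 34.3396·7.84/213.8776 = 1.258769.
Posterior SD = √σₙ² = √(34.3396·7.84/213.8776) = 1.1219.

1.1219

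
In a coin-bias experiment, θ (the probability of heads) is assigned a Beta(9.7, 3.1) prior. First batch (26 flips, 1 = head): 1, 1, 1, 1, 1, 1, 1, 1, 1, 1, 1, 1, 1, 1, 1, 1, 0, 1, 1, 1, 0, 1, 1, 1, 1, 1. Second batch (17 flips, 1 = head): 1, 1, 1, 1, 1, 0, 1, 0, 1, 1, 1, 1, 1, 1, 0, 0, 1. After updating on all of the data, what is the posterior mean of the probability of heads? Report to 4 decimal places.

0.8369

The Beta prior is conjugate to a Binomial/Bernoulli likelihood; the update adds successes to α and failures to β.
After batch 1: Beta(9.7+24, 3.1+2) = Beta(33.7, 5.1).
After batch 2: Beta(33.7+13, 5.1+4) = Beta(46.7, 9.1).
Posterior mean = α/(α+β) = 46.7/55.8 = 0.8369.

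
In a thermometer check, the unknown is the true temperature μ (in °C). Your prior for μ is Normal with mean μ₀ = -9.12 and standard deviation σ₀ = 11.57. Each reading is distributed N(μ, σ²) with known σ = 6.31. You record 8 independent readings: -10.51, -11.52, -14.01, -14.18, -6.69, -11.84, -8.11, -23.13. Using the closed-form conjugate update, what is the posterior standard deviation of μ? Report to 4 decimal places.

2.1906

For Normal data with known variance σ², a Normal(μ₀, σ₀²) prior on μ is conjugate. Posterior precision = 1/σ₀² + n/σ²; posterior mean is the precision-weighted average of μ₀ and x̄.
σ₀² = 11.57² = 133.8649, σ² = 6.31² = 39.8161; σ² + n·σ₀² = 39.8161 + 8·133.8649 = 1110.7353.
Posterior precision = 1/σ₀² + n/σ² = 1/133.8649 + 8/39.8161 = (σ² + n·σ₀²)/(σ₀²σ²) = 1110.7353/(133.8649·39.8161); posterior variance σₙ² = σ₀²σ²/(σ² + n·σ₀²) = 133.8649·39.8161/1110.7353 = 4.798603.
Posterior SD = √σₙ² = √(133.8649·39.8161/1110.7353) = 2.1906.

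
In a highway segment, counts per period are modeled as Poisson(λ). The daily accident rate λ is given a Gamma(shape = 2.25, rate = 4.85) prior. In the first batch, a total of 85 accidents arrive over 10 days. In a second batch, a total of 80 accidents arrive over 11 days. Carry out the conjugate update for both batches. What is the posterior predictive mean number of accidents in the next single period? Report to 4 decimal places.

With a Gamma(shape α, rate β) prior, the Poisson likelihood is conjugate: the posterior is Gamma(α + ΣXᵢ, β + n).
After batch 1: Gamma(α+S, β+n) = Gamma(2.25+85, 4.85+10) = Gamma(87.25, 14.85).
After batch 2: Gamma(α+S, β+n) = Gamma(87.25+80, 14.85+11) = Gamma(167.25, 25.85).
The predictive distribution for one future period is NegBinom with mean α/β = 6.4700.

6.4700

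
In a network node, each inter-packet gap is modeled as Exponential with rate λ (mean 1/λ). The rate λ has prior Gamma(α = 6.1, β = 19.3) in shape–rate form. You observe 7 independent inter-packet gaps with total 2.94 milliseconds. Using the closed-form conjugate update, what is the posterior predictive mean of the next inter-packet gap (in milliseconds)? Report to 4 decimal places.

With a Gamma(shape α, rate β) prior on the exponential rate λ, the posterior after n observations with total T = Σxᵢ is Gamma(α+n, β+T).
Posterior: Gamma(6.1+7, 19.3+2.94) = Gamma(13.1, 22.24).
The predictive distribution for the next observation is Lomax; its mean is β/(α−1) = 22.24/12.1 = 1.8380.

1.8380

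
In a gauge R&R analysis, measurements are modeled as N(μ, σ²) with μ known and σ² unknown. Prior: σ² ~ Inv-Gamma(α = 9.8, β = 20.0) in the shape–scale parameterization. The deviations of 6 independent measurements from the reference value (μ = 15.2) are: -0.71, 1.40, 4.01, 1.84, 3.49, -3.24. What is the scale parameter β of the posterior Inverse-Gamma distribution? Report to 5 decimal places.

With known mean μ and an Inverse-Gamma(α, β) prior on σ², the Normal likelihood is conjugate: posterior is Inv-Gamma(α + n/2, β + Σ(xᵢ−μ)²/2).
Σ(xᵢ−μ)² = (-0.71)² + (1.40)² + (4.01)² + (1.84)² + (3.49)² + (-3.24)² = 44.6075.
Posterior: Inv-Gamma(9.8 + 6/2, 20.0 + 44.6075/2) = Inv-Gamma(12.80, 42.30375).
Posterior β = 42.30375.

42.30375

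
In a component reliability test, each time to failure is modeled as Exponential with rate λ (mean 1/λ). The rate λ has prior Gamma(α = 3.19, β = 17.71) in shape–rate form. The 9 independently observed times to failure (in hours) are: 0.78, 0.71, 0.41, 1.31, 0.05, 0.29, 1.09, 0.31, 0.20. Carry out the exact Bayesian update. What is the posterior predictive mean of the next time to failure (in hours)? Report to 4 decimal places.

With a Gamma(shape α, rate β) prior on the exponential rate λ, the posterior after n observations with total T = Σxᵢ is Gamma(α+n, β+T).
Sum of observations T = 5.15 hours; n = 9.
Posterior: Gamma(3.19+9, 17.71+5.15) = Gamma(12.19, 22.86).
The predictive distribution for the next observation is Lomax; its mean is β/(α−1) = 22.86/11.19 = 2.0429.

2.0429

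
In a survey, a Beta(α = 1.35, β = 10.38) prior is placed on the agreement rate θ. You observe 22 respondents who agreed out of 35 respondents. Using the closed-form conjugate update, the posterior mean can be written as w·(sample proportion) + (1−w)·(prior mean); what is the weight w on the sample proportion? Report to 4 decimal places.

The Beta prior is conjugate to a Binomial/Bernoulli likelihood; the update adds successes to α and failures to β.
Posterior mean = (α₀+k)/(α₀+β₀+n) = [n/(α₀+β₀+n)]·(k/n) + [(α₀+β₀)/(α₀+β₀+n)]·α₀/(α₀+β₀), so only n and the prior enter the weight.
The weight on the data is w = n/(α₀+β₀+n) = 35/(1.35+10.38+35) = 35/46.73 = 0.7490.

0.7490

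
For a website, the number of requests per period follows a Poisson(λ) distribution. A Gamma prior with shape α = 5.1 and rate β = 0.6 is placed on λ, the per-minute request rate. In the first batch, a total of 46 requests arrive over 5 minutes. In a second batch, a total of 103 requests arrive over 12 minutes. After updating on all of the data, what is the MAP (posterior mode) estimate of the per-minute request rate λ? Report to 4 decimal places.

With a Gamma(shape α, rate β) prior, the Poisson likelihood is conjugate: the posterior is Gamma(α + ΣXᵢ, β + n).
After batch 1: Gamma(α+S, β+n) = Gamma(5.1+46, 0.6+5) = Gamma(51.1, 5.6).
After batch 2: Gamma(α+S, β+n) = Gamma(51.1+103, 5.6+12) = Gamma(154.1, 17.6).
Mode of Gamma(α,β) for α≥1 is (α−1)/β = 153.1/17.6 = 8.6989.

8.6989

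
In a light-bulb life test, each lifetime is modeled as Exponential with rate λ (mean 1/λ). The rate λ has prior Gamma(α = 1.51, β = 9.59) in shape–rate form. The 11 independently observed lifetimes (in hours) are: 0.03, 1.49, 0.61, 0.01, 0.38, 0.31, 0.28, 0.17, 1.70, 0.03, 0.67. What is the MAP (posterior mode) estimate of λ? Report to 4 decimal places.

With a Gamma(shape α, rate β) prior on the exponential rate λ, the posterior after n observations with total T = Σxᵢ is Gamma(α+n, β+T).
Sum of observations T = 5.68 hours; n = 11.
Posterior: Gamma(1.51+11, 9.59+5.68) = Gamma(12.51, 15.27).
Mode = (α−1)/β = 0.7538.

0.7538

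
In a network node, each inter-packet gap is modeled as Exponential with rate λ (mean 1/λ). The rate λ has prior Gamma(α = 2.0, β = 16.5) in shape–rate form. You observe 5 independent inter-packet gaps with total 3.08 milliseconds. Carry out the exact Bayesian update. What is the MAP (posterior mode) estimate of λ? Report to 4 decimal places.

With a Gamma(shape α, rate β) prior on the exponential rate λ, the posterior after n observations with total T = Σxᵢ is Gamma(α+n, β+T).
Posterior: Gamma(2.0+5, 16.5+3.08) = Gamma(7.0, 19.58).
Mode = (α−1)/β = 0.3064.

0.3064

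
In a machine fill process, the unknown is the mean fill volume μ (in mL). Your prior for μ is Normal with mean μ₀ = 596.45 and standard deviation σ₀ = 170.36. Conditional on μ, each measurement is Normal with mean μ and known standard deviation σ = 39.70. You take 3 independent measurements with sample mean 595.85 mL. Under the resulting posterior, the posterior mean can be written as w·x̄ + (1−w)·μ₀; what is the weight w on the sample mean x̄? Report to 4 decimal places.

0.9822

For Normal data with known variance σ², a Normal(μ₀, σ₀²) prior on μ is conjugate. Posterior precision = 1/σ₀² + n/σ²; posterior mean is the precision-weighted average of μ₀ and x̄.
σ₀² = 170.36² = 29022.5296, σ² = 39.70² = 1576.09. Prior precision 1/σ₀² = 1/29022.5296; data precision n/σ² = 3/1576.09.
w = (n/σ²)/(1/σ₀² + n/σ²) = n·σ₀²/(σ² + n·σ₀²) = 3·29022.5296/(1576.09 + 3·29022.5296) = 87067.5888/88643.6788 = 0.9822.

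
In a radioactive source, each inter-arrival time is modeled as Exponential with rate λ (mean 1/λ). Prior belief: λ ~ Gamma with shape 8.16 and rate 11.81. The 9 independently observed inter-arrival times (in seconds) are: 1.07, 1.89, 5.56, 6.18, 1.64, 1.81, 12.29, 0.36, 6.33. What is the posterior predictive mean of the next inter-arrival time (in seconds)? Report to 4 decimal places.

3.0285

With a Gamma(shape α, rate β) prior on the exponential rate λ, the posterior after n observations with total T = Σxᵢ is Gamma(α+n, β+T).
Sum of observations T = 37.13 seconds; n = 9.
Posterior: Gamma(8.16+9, 11.81+37.13) = Gamma(17.16, 48.94).
The predictive distribution for the next observation is Lomax; its mean is β/(α−1) = 48.94/16.16 = 3.0285.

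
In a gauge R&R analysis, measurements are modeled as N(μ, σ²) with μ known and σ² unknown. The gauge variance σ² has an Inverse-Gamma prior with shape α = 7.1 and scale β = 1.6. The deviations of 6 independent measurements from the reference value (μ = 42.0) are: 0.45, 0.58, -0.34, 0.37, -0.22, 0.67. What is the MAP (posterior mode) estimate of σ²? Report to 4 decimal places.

0.2022

With known mean μ and an Inverse-Gamma(α, β) prior on σ², the Normal likelihood is conjugate: posterior is Inv-Gamma(α + n/2, β + Σ(xᵢ−μ)²/2).
Σ(xᵢ−μ)² = (0.45)² + (0.58)² + (-0.34)² + (0.37)² + (-0.22)² + (0.67)² = 1.2887.
Posterior: Inv-Gamma(7.1 + 6/2, 1.6 + 1.2887/2) = Inv-Gamma(10.10, 2.24435).
Mode = β/(α+1) = 2.24435/11.10 = 0.2022.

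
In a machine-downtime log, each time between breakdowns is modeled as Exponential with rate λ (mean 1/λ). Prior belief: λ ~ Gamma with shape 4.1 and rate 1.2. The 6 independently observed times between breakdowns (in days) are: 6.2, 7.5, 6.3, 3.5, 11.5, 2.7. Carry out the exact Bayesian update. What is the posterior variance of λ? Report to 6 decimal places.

With a Gamma(shape α, rate β) prior on the exponential rate λ, the posterior after n observations with total T = Σxᵢ is Gamma(α+n, β+T).
Sum of observations T = 37.7 days; n = 6.
Posterior: Gamma(4.1+6, 1.2+37.7) = Gamma(10.1, 38.9).
Var = α/β² = 0.006675.

0.006675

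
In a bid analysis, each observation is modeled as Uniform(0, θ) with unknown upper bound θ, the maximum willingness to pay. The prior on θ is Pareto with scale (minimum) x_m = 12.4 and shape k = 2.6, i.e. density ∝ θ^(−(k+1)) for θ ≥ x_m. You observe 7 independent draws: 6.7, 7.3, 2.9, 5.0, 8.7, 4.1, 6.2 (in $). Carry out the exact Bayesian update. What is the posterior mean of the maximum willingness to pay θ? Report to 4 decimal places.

13.8419

A Pareto(scale x_m, shape k) prior on the upper bound θ of Uniform(0, θ) is conjugate: posterior is Pareto(max(x_m, max xᵢ), k + n).
Sample maximum = 8.7; prior scale x_m = 12.4 → posterior scale = max = 12.4.
Posterior shape = 2.6 + 7 = 9.6.
E[θ|data] = k·x_m/(k−1) = 9.6·12.4/8.6 = 13.8419.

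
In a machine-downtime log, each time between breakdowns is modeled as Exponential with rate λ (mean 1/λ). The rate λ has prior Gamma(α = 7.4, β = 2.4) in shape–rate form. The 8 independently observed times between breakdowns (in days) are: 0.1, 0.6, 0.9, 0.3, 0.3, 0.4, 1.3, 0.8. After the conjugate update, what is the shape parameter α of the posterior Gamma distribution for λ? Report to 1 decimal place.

15.4

With a Gamma(shape α, rate β) prior on the exponential rate λ, the posterior after n observations with total T = Σxᵢ is Gamma(α+n, β+T).
Sum of observations T = 4.7 days; n = 8.
Posterior: Gamma(7.4+8, 2.4+4.7) = Gamma(15.4, 7.1).
Posterior α = 15.4.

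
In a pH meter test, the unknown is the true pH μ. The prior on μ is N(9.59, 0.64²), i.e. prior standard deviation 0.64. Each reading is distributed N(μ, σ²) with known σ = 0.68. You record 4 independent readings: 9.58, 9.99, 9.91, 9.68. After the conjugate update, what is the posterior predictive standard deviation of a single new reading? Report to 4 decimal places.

0.7433

For Normal data with known variance σ², a Normal(μ₀, σ₀²) prior on μ is conjugate. Posterior precision = 1/σ₀² + n/σ²; posterior mean is the precision-weighted average of μ₀ and x̄.
σ₀² = 0.64² = 0.4096, σ² = 0.68² = 0.4624; σ² + n·σ₀² = 0.4624 + 4·0.4096 = 2.1008.
Posterior precision = 1/σ₀² + n/σ² = 1/0.4096 + 4/0.4624 = (σ² + n·σ₀²)/(σ₀²σ²) = 2.1008/(0.4096·0.4624); posterior variance σₙ² = σ₀²σ²/(σ² + n·σ₀²) = 0.4096·0.4624/2.1008 = 0.090156.
Predictive variance for one new observation = σₙ² + σ² = 0.4096·0.4624/2.1008 + 0.4624 = σ²·(σ₀² + 2.1008)/2.1008 = 0.4624·2.5104/2.1008 = 0.552556; SD = √(0.4624·2.5104/2.1008) = 0.7433.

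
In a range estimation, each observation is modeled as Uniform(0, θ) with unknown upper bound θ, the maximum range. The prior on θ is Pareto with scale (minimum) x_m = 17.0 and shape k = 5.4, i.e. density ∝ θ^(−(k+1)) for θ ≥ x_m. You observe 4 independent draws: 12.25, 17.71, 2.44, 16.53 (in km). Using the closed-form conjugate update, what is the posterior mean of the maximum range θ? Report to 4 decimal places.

19.8183

A Pareto(scale x_m, shape k) prior on the upper bound θ of Uniform(0, θ) is conjugate: posterior is Pareto(max(x_m, max xᵢ), k + n).
Sample maximum = 17.71; prior scale x_m = 17.0 → posterior scale = max = 17.71.
Posterior shape = 5.4 + 4 = 9.4.
E[θ|data] = k·x_m/(k−1) = 9.4·17.71/8.4 = 19.8183.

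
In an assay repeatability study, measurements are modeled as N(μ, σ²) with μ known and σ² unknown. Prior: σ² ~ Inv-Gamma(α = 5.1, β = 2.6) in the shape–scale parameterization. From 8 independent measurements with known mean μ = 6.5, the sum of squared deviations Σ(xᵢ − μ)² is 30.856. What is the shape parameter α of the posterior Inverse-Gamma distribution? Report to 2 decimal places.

9.10

With known mean μ and an Inverse-Gamma(α, β) prior on σ², the Normal likelihood is conjugate: posterior is Inv-Gamma(α + n/2, β + Σ(xᵢ−μ)²/2).
Posterior: Inv-Gamma(5.1 + 8/2, 2.6 + 30.856/2) = Inv-Gamma(9.10, 18.0280).
Posterior α = 9.10.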